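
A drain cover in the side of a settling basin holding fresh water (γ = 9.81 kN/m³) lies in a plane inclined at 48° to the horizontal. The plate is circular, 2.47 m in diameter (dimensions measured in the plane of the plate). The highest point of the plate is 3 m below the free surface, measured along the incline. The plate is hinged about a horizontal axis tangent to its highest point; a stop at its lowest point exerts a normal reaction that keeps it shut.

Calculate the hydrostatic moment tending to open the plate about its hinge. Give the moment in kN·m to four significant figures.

γ = 9.81 kN/m³.
Let θ = 48° be the plate's angle to the horizontal; measure y along the incline from where the plane meets the free surface. Vertical depth h = y·sinθ with sinθ = 0.743145.
The centroid is at the centre, 1.235 m below the top of the plate, so y_c = 3 + 1.235 = 4.235 m and h_c = 4.235 × 0.743145 = 3.14722 m.
A = π(1.235)² = 4.79164 m².
Resultant F = γ·h_c·A = 9.81 × 3.14722 × 4.79164 = 147.938 kN.
I_c = πr⁴/4 = π × 1.235⁴/4 = 1.82708 m⁴.
Centre of pressure: y_p = y_c + I_c/(y_c·A) = 4.235 + 1.82708/(4.235 × 4.79164) = 4.235 + 0.0900368 = 4.32504 m along the plane.
The resultant acts 1.235 + 0.0900368 = 1.32504 m (along the plate) below the hinge at the top edge, so the moment about the hinge is M = F × 1.32504 = 147.938 × 1.32504 = 196.024 kN·m.

M ≈ 196.0 kN·m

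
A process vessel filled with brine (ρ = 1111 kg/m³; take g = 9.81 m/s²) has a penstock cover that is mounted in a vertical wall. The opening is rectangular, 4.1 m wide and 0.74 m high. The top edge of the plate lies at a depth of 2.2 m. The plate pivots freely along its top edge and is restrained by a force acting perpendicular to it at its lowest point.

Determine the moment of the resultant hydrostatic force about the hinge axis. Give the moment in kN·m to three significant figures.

M ≈ 33.0 kN·m

γ = ρg = 1111 × 9.81 / 1000 = 10.89891 kN/m³.
The centroid lies 0.74/2 = 0.37 m below the top edge, so the centroid depth is h_c = 2.2 + 0.37 = 2.57 m.
A = 4.1 × 0.74 = 3.034 m².
Resultant F = γ·h_c·A = 10.89891 × 2.57 × 3.034 = 84.9829 kN.
I_c = b·h³/12 = 4.1 × 0.74³/12 = 0.138452 m⁴.
Centre of pressure: y_p = y_c + I_c/(y_c·A) = 2.57 + 0.138452/(2.57 × 3.034) = 2.57 + 0.0177562 = 2.58776 m along the plane.
The resultant acts 0.37 + 0.0177562 = 0.387756 m (along the plate) below the hinge at the top edge, so the moment about the hinge is M = F × 0.387756 = 84.9829 × 0.387756 = 32.9526 kN·m.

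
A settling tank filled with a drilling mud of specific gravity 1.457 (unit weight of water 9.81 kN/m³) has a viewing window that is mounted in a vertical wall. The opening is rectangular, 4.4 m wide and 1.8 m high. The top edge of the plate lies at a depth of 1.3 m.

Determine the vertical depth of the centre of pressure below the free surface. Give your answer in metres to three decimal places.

γ = 1.457 × 9.81 = 14.29317 kN/m³.
The centroid lies 1.8/2 = 0.9 m below the top edge, so the centroid depth is h_c = 1.3 + 0.9 = 2.2 m.
A = 4.4 × 1.8 = 7.92 m².
Resultant F = γ·h_c·A = 14.29317 × 2.2 × 7.92 = 249.044 kN.
I_c = b·h³/12 = 4.4 × 1.8³/12 = 2.1384 m⁴.
Centre of pressure: y_p = y_c + I_c/(y_c·A) = 2.2 + 2.1384/(2.2 × 7.92) = 2.2 + 0.122727 = 2.32273 m along the plane.

h_p = 2.323 m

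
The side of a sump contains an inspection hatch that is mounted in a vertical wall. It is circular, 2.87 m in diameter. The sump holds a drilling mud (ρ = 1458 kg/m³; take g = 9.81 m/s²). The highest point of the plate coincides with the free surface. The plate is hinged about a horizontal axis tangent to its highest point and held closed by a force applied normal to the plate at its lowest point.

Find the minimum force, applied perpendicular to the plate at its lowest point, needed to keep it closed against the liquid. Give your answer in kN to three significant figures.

γ = ρg = 1458 × 9.81 / 1000 = 14.30298 kN/m³.
The centroid is at the centre, 1.435 m below the top of the plate, so the centroid depth is h_c = 1.435 m.
A = π(1.435)² = 6.46925 m².
Resultant F = γ·h_c·A = 14.30298 × 1.435 × 6.46925 = 132.78 kN.
I_c = πr⁴/4 = π × 1.435⁴/4 = 3.33041 m⁴.
Centre of pressure: y_p = y_c + I_c/(y_c·A) = 1.435 + 3.33041/(1.435 × 6.46925) = 1.435 + 0.35875 = 1.79375 m along the plane.
The resultant acts 1.435 + 0.35875 = 1.79375 m (along the plate) below the hinge at the top edge, so the moment about the hinge is M = F × 1.79375 = 132.78 × 1.79375 = 238.174 kN·m.
A normal force at the bottom, 2.87 m from the hinge, must supply this moment: P = 238.174/2.87 = 82.9875 kN.

P ≈ 83.0 kN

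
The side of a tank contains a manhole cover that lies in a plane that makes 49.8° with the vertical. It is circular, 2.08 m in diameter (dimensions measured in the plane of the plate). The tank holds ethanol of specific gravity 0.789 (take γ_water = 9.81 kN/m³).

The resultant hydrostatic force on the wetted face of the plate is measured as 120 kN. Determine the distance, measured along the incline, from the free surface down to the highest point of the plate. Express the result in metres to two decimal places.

γ = 0.789 × 9.81 = 7.74009 kN/m³.
A = π(1.04)² = 3.39795 m².
From F = γ·h_c·A, the centroid depth is h_c = 120/(7.74009 × 3.39795) = 4.56266 m.
The plate makes 49.8° with the vertical, i.e. θ = 90° − 49.8° = 40.2° to the horizontal. Measuring y along the incline from the free-surface line, vertical depth h = y·sinθ with sinθ = 0.645458.
Along the incline, y_c = h_c/sinθ = 4.56266/0.645458 = 7.06887 m.
The centroid is at the centre, 1.04 m below the top of the plate, so the highest point sits at y_top = 7.06887 − 1.04 = 6.02887 m along the incline.

y_top ≈ 6.03 m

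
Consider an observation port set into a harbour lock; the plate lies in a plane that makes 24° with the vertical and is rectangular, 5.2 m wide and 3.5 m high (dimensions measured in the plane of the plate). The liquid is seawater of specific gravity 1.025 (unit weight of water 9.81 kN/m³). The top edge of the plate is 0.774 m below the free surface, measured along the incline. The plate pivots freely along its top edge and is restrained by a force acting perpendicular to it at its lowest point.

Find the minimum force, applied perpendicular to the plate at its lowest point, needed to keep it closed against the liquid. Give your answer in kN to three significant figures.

P ≈ 260 kN

γ = 1.025 × 9.81 = 10.05525 kN/m³.
The plate makes 24° with the vertical, i.e. θ = 90° − 24° = 66° to the horizontal. Measuring y along the incline from the free-surface line, vertical depth h = y·sinθ with sinθ = 0.913545.
The centroid lies 3.5/2 = 1.75 m below the top edge, so y_c = 0.774 + 1.75 = 2.524 m and h_c = 2.524 × 0.913545 = 2.30579 m.
A = 5.2 × 3.5 = 18.2 m².
Resultant F = γ·h_c·A = 10.05525 × 2.30579 × 18.2 = 421.972 kN.
I_c = b·h³/12 = 5.2 × 3.5³/12 = 18.5792 m⁴.
Centre of pressure: y_p = y_c + I_c/(y_c·A) = 2.524 + 18.5792/(2.524 × 18.2) = 2.524 + 0.404451 = 2.92845 m along the plane.
The resultant acts 1.75 + 0.404451 = 2.15445 m (along the plate) below the hinge at the top edge, so the moment about the hinge is M = F × 2.15445 = 421.972 × 2.15445 = 909.118 kN·m.
A normal force at the bottom, 3.5 m from the hinge, must supply this moment: P = 909.118/3.5 = 259.748 kN.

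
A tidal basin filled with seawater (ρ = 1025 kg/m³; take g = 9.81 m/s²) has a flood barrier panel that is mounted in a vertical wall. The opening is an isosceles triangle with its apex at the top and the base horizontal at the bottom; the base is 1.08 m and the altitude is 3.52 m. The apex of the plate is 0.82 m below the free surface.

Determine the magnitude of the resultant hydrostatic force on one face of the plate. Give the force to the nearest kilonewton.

γ = ρg = 1025 × 9.81 / 1000 = 10.05525 kN/m³.
With the apex up, the centroid sits 2h/3 = 2 × 3.52/3 = 2.34667 m below the apex, so the centroid depth is h_c = 0.82 + 2.34667 = 3.16667 m.
A = ½ × 1.08 × 3.52 = 1.9008 m².
Resultant F = γ·h_c·A = 10.05525 × 3.16667 × 1.9008 = 60.5246 kN.

F ≈ 61 kN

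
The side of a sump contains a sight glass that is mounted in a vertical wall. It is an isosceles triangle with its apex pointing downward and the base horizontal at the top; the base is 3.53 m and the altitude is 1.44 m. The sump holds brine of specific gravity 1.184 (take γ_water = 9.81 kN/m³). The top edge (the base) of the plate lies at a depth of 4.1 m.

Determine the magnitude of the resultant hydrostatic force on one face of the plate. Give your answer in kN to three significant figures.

γ = 1.184 × 9.81 = 11.61504 kN/m³.
With the apex down, the centroid sits h/3 = 1.44/3 = 0.48 m below the base (the top edge), so the centroid depth is h_c = 4.1 + 0.48 = 4.58 m.
A = ½ × 3.53 × 1.44 = 2.5416 m².
Resultant F = γ·h_c·A = 11.61504 × 4.58 × 2.5416 = 135.205 kN.

F ≈ 135 kN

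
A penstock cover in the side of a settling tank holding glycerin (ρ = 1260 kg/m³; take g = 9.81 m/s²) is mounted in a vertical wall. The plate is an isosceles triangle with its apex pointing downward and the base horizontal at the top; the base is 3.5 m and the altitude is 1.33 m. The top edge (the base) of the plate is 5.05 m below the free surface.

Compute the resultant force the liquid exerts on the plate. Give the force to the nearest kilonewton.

γ = ρg = 1260 × 9.81 / 1000 = 12.3606 kN/m³.
With the apex down, the centroid sits h/3 = 1.33/3 = 0.443333 m below the base (the top edge), so the centroid depth is h_c = 5.05 + 0.443333 = 5.49333 m.
A = ½ × 3.5 × 1.33 = 2.3275 m².
Resultant F = γ·h_c·A = 12.3606 × 5.49333 × 2.3275 = 158.039 kN.

F ≈ 158 kN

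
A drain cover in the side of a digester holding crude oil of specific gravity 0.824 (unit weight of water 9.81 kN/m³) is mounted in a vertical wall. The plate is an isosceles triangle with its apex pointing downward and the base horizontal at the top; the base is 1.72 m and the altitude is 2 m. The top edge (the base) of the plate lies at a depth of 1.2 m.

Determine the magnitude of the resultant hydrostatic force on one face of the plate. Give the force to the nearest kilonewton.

γ = 0.824 × 9.81 = 8.08344 kN/m³.
With the apex down, the centroid sits h/3 = 2/3 = 0.666667 m below the base (the top edge), so the centroid depth is h_c = 1.2 + 0.666667 = 1.86667 m.
A = ½ × 1.72 × 2 = 1.72 m².
Resultant F = γ·h_c·A = 8.08344 × 1.86667 × 1.72 = 25.9533 kN.

F ≈ 26 kN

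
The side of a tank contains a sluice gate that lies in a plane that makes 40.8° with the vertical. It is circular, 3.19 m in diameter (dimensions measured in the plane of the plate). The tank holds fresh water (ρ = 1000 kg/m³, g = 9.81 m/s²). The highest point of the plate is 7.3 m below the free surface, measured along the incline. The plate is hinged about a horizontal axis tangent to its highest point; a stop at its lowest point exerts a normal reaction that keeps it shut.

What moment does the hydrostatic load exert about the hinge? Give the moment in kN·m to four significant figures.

γ = ρg = 1000 × 9.81 = 9810 N/m³ = 9.81 kN/m³.
The plate makes 40.8° with the vertical, i.e. θ = 90° − 40.8° = 49.2° to the horizontal. Measuring y along the incline from the free-surface line, vertical depth h = y·sinθ with sinθ = 0.756995.
The centroid is at the centre, 1.595 m below the top of the plate, so y_c = 7.3 + 1.595 = 8.895 m and h_c = 8.895 × 0.756995 = 6.73347 m.
A = π(1.595)² = 7.99229 m².
Resultant F = γ·h_c·A = 9.81 × 6.73347 × 7.99229 = 527.933 kN.
I_c = πr⁴/4 = π × 1.595⁴/4 = 5.08315 m⁴.
Centre of pressure: y_p = y_c + I_c/(y_c·A) = 8.895 + 5.08315/(8.895 × 7.99229) = 8.895 + 0.0715016 = 8.9665 m along the plane.
The resultant acts 1.595 + 0.0715016 = 1.6665 m (along the plate) below the hinge at the top edge, so the moment about the hinge is M = F × 1.6665 = 527.933 × 1.6665 = 879.8 kN·m.

M ≈ 879.8 kN·m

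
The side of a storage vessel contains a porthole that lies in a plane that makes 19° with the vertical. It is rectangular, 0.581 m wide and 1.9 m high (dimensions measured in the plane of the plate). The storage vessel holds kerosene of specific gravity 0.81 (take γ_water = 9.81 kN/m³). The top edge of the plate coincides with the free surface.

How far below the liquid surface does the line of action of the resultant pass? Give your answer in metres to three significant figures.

γ = 0.81 × 9.81 = 7.9461 kN/m³.
The plate makes 19° with the vertical, i.e. θ = 90° − 19° = 71° to the horizontal. Measuring y along the incline from the free-surface line, vertical depth h = y·sinθ with sinθ = 0.945519.
The centroid lies 1.9/2 = 0.95 m below the top edge, so y_c = 0.95 m and h_c = 0.95 × 0.945519 = 0.898243 m.
A = 0.581 × 1.9 = 1.1039 m².
Resultant F = γ·h_c·A = 7.9461 × 0.898243 × 1.1039 = 7.87912 kN.
I_c = b·h³/12 = 0.581 × 1.9³/12 = 0.33209 m⁴.
Centre of pressure: y_p = y_c + I_c/(y_c·A) = 0.95 + 0.33209/(0.95 × 1.1039) = 0.95 + 0.316667 = 1.26667 m along the plane.
Vertically, h_p = y_p·sinθ = 1.26667 × 0.945519 = 1.19766 m.

h_p = 1.20 m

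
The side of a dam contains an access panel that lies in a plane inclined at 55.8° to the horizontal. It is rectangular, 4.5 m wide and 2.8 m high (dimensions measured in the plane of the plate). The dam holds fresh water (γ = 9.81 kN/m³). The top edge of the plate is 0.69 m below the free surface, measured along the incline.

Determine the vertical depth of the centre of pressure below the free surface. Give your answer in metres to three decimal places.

h_p = 1.987 m

γ = 9.81 kN/m³.
Let θ = 55.8° be the plate's angle to the horizontal; measure y along the incline from where the plane meets the free surface. Vertical depth h = y·sinθ with sinθ = 0.827081.
The centroid lies 2.8/2 = 1.4 m below the top edge, so y_c = 0.69 + 1.4 = 2.09 m and h_c = 2.09 × 0.827081 = 1.7286 m.
A = 4.5 × 2.8 = 12.6 m².
Resultant F = γ·h_c·A = 9.81 × 1.7286 × 12.6 = 213.665 kN.
I_c = b·h³/12 = 4.5 × 2.8³/12 = 8.232 m⁴.
Centre of pressure: y_p = y_c + I_c/(y_c·A) = 2.09 + 8.232/(2.09 × 12.6) = 2.09 + 0.3126 = 2.4026 m along the plane.
Vertically, h_p = y_p·sinθ = 2.4026 × 0.827081 = 1.98714 m.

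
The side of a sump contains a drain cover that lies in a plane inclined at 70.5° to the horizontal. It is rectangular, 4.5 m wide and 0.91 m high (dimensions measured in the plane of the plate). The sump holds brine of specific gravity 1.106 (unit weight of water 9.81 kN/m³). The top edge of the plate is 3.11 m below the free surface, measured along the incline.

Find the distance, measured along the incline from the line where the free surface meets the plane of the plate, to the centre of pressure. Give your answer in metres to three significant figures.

γ = 1.106 × 9.81 = 10.84986 kN/m³.
Let θ = 70.5° be the plate's angle to the horizontal; measure y along the incline from where the plane meets the free surface. Vertical depth h = y·sinθ with sinθ = 0.942641.
The centroid lies 0.91/2 = 0.455 m below the top edge, so y_c = 3.11 + 0.455 = 3.565 m and h_c = 3.565 × 0.942641 = 3.36052 m.
A = 4.5 × 0.91 = 4.095 m².
Resultant F = γ·h_c·A = 10.84986 × 3.36052 × 4.095 = 149.308 kN.
I_c = b·h³/12 = 4.5 × 0.91³/12 = 0.282589 m⁴.
Centre of pressure: y_p = y_c + I_c/(y_c·A) = 3.565 + 0.282589/(3.565 × 4.095) = 3.565 + 0.0193572 = 3.58436 m along the plane.

y_p = 3.58 m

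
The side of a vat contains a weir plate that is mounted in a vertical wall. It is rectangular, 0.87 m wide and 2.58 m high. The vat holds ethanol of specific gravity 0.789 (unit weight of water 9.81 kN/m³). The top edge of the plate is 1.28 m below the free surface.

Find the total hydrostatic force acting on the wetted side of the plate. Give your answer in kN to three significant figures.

γ = 0.789 × 9.81 = 7.74009 kN/m³.
The centroid lies 2.58/2 = 1.29 m below the top edge, so the centroid depth is h_c = 1.28 + 1.29 = 2.57 m.
A = 0.87 × 2.58 = 2.2446 m².
Resultant F = γ·h_c·A = 7.74009 × 2.57 × 2.2446 = 44.6497 kN.

F ≈ 44.6 kN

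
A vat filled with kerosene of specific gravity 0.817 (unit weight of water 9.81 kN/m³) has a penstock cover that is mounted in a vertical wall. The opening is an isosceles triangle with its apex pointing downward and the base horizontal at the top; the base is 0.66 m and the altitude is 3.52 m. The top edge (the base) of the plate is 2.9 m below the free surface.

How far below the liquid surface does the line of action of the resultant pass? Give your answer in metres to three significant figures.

γ = 0.817 × 9.81 = 8.01477 kN/m³.
With the apex down, the centroid sits h/3 = 3.52/3 = 1.17333 m below the base (the top edge), so the centroid depth is h_c = 2.9 + 1.17333 = 4.07333 m.
A = ½ × 0.66 × 3.52 = 1.1616 m².
Resultant F = γ·h_c·A = 8.01477 × 4.07333 × 1.1616 = 37.9225 kN.
I_c = b·h³/36 = 0.66 × 3.52³/36 = 0.799594 m⁴.
Centre of pressure: y_p = y_c + I_c/(y_c·A) = 4.07333 + 0.799594/(4.07333 × 1.1616) = 4.07333 + 0.168991 = 4.24232 m along the plane.

h_p = 4.24 m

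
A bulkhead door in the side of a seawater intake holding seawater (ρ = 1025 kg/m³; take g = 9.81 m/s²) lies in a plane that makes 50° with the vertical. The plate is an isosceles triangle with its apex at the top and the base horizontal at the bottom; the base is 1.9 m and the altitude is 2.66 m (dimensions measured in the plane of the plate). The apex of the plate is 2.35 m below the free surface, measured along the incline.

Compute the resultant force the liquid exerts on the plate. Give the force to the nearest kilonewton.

F ≈ 67 kN

γ = ρg = 1025 × 9.81 / 1000 = 10.05525 kN/m³.
The plate makes 50° with the vertical, i.e. θ = 90° − 50° = 40° to the horizontal. Measuring y along the incline from the free-surface line, vertical depth h = y·sinθ with sinθ = 0.642788.
With the apex up, the centroid sits 2h/3 = 2 × 2.66/3 = 1.77333 m below the apex, so y_c = 2.35 + 1.77333 = 4.12333 m and h_c = 4.12333 × 0.642788 = 2.65043 m.
A = ½ × 1.9 × 2.66 = 2.527 m².
Resultant F = γ·h_c·A = 10.05525 × 2.65043 × 2.527 = 67.3464 kN.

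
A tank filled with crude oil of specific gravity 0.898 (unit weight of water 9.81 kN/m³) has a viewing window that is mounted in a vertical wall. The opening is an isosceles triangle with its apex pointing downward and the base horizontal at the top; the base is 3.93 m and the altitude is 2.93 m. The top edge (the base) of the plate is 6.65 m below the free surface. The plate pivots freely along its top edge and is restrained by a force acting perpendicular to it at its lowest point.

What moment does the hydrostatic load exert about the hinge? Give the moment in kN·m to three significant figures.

γ = 0.898 × 9.81 = 8.80938 kN/m³.
With the apex down, the centroid sits h/3 = 2.93/3 = 0.976667 m below the base (the top edge), so the centroid depth is h_c = 6.65 + 0.976667 = 7.62667 m.
A = ½ × 3.93 × 2.93 = 5.75745 m².
Resultant F = γ·h_c·A = 8.80938 × 7.62667 × 5.75745 = 386.821 kN.
I_c = b·h³/36 = 3.93 × 2.93³/36 = 2.74595 m⁴.
Centre of pressure: y_p = y_c + I_c/(y_c·A) = 7.62667 + 2.74595/(7.62667 × 5.75745) = 7.62667 + 0.0625356 = 7.68921 m along the plane.
The resultant acts 0.976667 + 0.0625356 = 1.0392 m (along the plate) below the hinge at the top edge, so the moment about the hinge is M = F × 1.0392 = 386.821 × 1.0392 = 401.984 kN·m.

M ≈ 402 kN·m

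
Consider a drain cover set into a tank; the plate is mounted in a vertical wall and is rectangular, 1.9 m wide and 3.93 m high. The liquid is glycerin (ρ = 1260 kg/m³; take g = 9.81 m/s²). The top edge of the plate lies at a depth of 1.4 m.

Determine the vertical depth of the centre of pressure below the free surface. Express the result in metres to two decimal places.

h_p = 3.75 m

γ = ρg = 1260 × 9.81 / 1000 = 12.3606 kN/m³.
The centroid lies 3.93/2 = 1.965 m below the top edge, so the centroid depth is h_c = 1.4 + 1.965 = 3.365 m.
A = 1.9 × 3.93 = 7.467 m².
Resultant F = γ·h_c·A = 12.3606 × 3.365 × 7.467 = 310.578 kN.
I_c = b·h³/12 = 1.9 × 3.93³/12 = 9.61059 m⁴.
Centre of pressure: y_p = y_c + I_c/(y_c·A) = 3.365 + 9.61059/(3.365 × 7.467) = 3.365 + 0.382489 = 3.74749 m along the plane.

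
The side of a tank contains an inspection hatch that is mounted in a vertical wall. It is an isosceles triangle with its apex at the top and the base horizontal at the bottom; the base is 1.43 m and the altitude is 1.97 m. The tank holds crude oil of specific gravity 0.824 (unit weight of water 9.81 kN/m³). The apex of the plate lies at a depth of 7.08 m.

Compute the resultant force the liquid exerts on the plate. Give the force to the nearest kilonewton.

F ≈ 96 kN

γ = 0.824 × 9.81 = 8.08344 kN/m³.
With the apex up, the centroid sits 2h/3 = 2 × 1.97/3 = 1.31333 m below the apex, so the centroid depth is h_c = 7.08 + 1.31333 = 8.39333 m.
A = ½ × 1.43 × 1.97 = 1.40855 m².
Resultant F = γ·h_c·A = 8.08344 × 8.39333 × 1.40855 = 95.5659 kN.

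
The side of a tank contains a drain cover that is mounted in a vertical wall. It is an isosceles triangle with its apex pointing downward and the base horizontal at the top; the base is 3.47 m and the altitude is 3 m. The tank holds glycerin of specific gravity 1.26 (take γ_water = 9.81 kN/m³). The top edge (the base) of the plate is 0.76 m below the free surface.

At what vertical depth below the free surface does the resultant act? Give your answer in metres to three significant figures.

γ = 1.26 × 9.81 = 12.3606 kN/m³.
With the apex down, the centroid sits h/3 = 3/3 = 1 m below the base (the top edge), so the centroid depth is h_c = 0.76 + 1 = 1.76 m.
A = ½ × 3.47 × 3 = 5.205 m².
Resultant F = γ·h_c·A = 12.3606 × 1.76 × 5.205 = 113.233 kN.
I_c = b·h³/36 = 3.47 × 3³/36 = 2.6025 m⁴.
Centre of pressure: y_p = y_c + I_c/(y_c·A) = 1.76 + 2.6025/(1.76 × 5.205) = 1.76 + 0.284091 = 2.04409 m along the plane.

h_p = 2.04 m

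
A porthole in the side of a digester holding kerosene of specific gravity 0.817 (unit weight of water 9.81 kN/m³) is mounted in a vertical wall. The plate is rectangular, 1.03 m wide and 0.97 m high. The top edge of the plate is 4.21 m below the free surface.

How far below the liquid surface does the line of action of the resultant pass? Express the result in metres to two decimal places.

γ = 0.817 × 9.81 = 8.01477 kN/m³.
The centroid lies 0.97/2 = 0.485 m below the top edge, so the centroid depth is h_c = 4.21 + 0.485 = 4.695 m.
A = 1.03 × 0.97 = 0.9991 m².
Resultant F = γ·h_c·A = 8.01477 × 4.695 × 0.9991 = 37.5955 kN.
I_c = b·h³/12 = 1.03 × 0.97³/12 = 0.0783378 m⁴.
Centre of pressure: y_p = y_c + I_c/(y_c·A) = 4.695 + 0.0783378/(4.695 × 0.9991) = 4.695 + 0.0167004 = 4.7117 m along the plane.

h_p = 4.71 m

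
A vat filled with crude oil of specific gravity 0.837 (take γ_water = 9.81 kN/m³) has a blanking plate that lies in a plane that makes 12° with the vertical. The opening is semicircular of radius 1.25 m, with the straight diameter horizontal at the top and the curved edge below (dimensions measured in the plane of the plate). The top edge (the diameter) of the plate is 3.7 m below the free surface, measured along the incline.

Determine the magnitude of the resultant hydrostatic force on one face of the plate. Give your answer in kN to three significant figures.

γ = 0.837 × 9.81 = 8.21097 kN/m³.
The plate makes 12° with the vertical, i.e. θ = 90° − 12° = 78° to the horizontal. Measuring y along the incline from the free-surface line, vertical depth h = y·sinθ with sinθ = 0.978148.
The centroid of a semicircle lies 4r/(3π) = 0.530516 m from the diameter, here below the top edge, so y_c = 3.7 + 0.530516 = 4.23052 m and h_c = 4.23052 × 0.978148 = 4.13807 m.
A = πr²/2 = π × 1.25²/2 = 2.45437 m².
Resultant F = γ·h_c·A = 8.21097 × 4.13807 × 2.45437 = 83.3935 kN.

F ≈ 83.4 kN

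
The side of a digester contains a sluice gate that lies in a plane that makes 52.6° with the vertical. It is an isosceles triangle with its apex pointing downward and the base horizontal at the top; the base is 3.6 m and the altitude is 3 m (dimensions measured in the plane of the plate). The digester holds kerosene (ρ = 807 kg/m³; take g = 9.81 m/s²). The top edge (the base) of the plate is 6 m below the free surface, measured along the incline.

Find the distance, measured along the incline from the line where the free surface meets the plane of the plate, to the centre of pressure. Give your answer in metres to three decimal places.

y_p = 7.071 m

γ = ρg = 807 × 9.81 / 1000 = 7.91667 kN/m³.
The plate makes 52.6° with the vertical, i.e. θ = 90° − 52.6° = 37.4° to the horizontal. Measuring y along the incline from the free-surface line, vertical depth h = y·sinθ with sinθ = 0.607376.
With the apex down, the centroid sits h/3 = 3/3 = 1 m below the base (the top edge), so y_c = 6 + 1 = 7 m and h_c = 7 × 0.607376 = 4.25163 m.
A = ½ × 3.6 × 3 = 5.4 m².
Resultant F = γ·h_c·A = 7.91667 × 4.25163 × 5.4 = 181.757 kN.
I_c = b·h³/36 = 3.6 × 3³/36 = 2.7 m⁴.
Centre of pressure: y_p = y_c + I_c/(y_c·A) = 7 + 2.7/(7 × 5.4) = 7 + 0.0714286 = 7.07143 m along the plane.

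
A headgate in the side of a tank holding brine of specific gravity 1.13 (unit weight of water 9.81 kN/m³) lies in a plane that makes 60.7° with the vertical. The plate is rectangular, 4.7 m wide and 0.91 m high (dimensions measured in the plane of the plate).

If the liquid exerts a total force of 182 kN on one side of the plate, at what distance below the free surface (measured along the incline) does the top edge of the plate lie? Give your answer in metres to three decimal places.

y_top ≈ 7.389 m

γ = 1.13 × 9.81 = 11.0853 kN/m³.
A = 4.7 × 0.91 = 4.277 m².
From F = γ·h_c·A, the centroid depth is h_c = 182/(11.0853 × 4.277) = 3.8387 m.
The plate makes 60.7° with the vertical, i.e. θ = 90° − 60.7° = 29.3° to the horizontal. Measuring y along the incline from the free-surface line, vertical depth h = y·sinθ with sinθ = 0.489382.
Along the incline, y_c = h_c/sinθ = 3.8387/0.489382 = 7.84397 m.
The centroid lies 0.91/2 = 0.455 m below the top edge, so the top edge sits at y_top = 7.84397 − 0.455 = 7.38897 m along the incline.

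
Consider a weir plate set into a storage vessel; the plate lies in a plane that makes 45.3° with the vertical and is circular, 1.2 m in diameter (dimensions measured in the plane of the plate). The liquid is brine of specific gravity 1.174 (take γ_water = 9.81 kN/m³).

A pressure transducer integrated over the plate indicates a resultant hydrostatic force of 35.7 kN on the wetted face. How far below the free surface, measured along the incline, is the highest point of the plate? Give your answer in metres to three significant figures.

y_top ≈ 3.30 m

γ = 1.174 × 9.81 = 11.51694 kN/m³.
A = π(0.6)² = 1.13097 m².
From F = γ·h_c·A, the centroid depth is h_c = 35.7/(11.51694 × 1.13097) = 2.74082 m.
The plate makes 45.3° with the vertical, i.e. θ = 90° − 45.3° = 44.7° to the horizontal. Measuring y along the incline from the free-surface line, vertical depth h = y·sinθ with sinθ = 0.703395.
Along the incline, y_c = h_c/sinθ = 2.74082/0.703395 = 3.89656 m.
The centroid is at the centre, 0.6 m below the top of the plate, so the highest point sits at y_top = 3.89656 − 0.6 = 3.29656 m along the incline.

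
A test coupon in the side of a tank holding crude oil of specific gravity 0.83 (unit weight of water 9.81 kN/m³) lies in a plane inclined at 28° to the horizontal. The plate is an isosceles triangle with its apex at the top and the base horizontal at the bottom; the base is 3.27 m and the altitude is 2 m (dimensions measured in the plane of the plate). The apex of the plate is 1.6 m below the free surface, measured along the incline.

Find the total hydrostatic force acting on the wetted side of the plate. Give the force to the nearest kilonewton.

F ≈ 37 kN

γ = 0.83 × 9.81 = 8.1423 kN/m³.
Let θ = 28° be the plate's angle to the horizontal; measure y along the incline from where the plane meets the free surface. Vertical depth h = y·sinθ with sinθ = 0.469472.
With the apex up, the centroid sits 2h/3 = 2 × 2/3 = 1.33333 m below the apex, so y_c = 1.6 + 1.33333 = 2.93333 m and h_c = 2.93333 × 0.469472 = 1.37712 m.
A = ½ × 3.27 × 2 = 3.27 m².
Resultant F = γ·h_c·A = 8.1423 × 1.37712 × 3.27 = 36.6663 kN.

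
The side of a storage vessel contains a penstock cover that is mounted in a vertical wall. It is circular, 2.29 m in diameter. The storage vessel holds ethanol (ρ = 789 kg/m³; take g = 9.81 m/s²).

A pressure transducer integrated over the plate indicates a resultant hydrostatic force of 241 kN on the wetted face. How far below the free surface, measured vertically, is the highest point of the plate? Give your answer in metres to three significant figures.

d_top ≈ 6.41 m

γ = ρg = 789 × 9.81 / 1000 = 7.74009 kN/m³.
A = π(1.145)² = 4.11871 m².
From F = γ·h_c·A, the centroid depth is h_c = 241/(7.74009 × 4.11871) = 7.55979 m.
The centroid is at the centre, 1.145 m below the top of the plate, so the highest point sits at h_top = 7.55979 − 1.145 = 6.41479 m below the surface.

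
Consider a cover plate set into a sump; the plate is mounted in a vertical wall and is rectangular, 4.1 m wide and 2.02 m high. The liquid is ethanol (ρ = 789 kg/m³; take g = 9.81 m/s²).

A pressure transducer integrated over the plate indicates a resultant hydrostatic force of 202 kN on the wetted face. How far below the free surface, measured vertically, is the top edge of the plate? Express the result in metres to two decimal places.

γ = ρg = 789 × 9.81 / 1000 = 7.74009 kN/m³.
A = 4.1 × 2.02 = 8.282 m².
From F = γ·h_c·A, the centroid depth is h_c = 202/(7.74009 × 8.282) = 3.15116 m.
The centroid lies 2.02/2 = 1.01 m below the top edge, so the top edge sits at h_top = 3.15116 − 1.01 = 2.14116 m below the surface.

d_top ≈ 2.14 m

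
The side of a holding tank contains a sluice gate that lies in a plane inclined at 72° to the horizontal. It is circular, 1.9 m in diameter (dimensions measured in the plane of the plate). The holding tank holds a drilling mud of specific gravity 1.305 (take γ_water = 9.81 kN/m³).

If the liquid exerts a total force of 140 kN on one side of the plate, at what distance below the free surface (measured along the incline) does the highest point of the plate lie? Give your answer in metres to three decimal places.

y_top ≈ 3.106 m

γ = 1.305 × 9.81 = 12.80205 kN/m³.
A = π(0.95)² = 2.83529 m².
From F = γ·h_c·A, the centroid depth is h_c = 140/(12.80205 × 2.83529) = 3.85701 m.
Let θ = 72° be the plate's angle to the horizontal; measure y along the incline from where the plane meets the free surface. Vertical depth h = y·sinθ with sinθ = 0.951057.
Along the incline, y_c = h_c/sinθ = 3.85701/0.951057 = 4.0555 m.
The centroid is at the centre, 0.95 m below the top of the plate, so the highest point sits at y_top = 4.0555 − 0.95 = 3.1055 m along the incline.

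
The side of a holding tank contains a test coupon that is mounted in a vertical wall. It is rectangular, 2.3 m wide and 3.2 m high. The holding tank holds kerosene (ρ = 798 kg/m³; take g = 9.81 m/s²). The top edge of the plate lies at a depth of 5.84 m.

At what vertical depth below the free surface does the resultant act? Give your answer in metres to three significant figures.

γ = ρg = 798 × 9.81 / 1000 = 7.82838 kN/m³.
The centroid lies 3.2/2 = 1.6 m below the top edge, so the centroid depth is h_c = 5.84 + 1.6 = 7.44 m.
A = 2.3 × 3.2 = 7.36 m².
Resultant F = γ·h_c·A = 7.82838 × 7.44 × 7.36 = 428.67 kN.
I_c = b·h³/12 = 2.3 × 3.2³/12 = 6.28053 m⁴.
Centre of pressure: y_p = y_c + I_c/(y_c·A) = 7.44 + 6.28053/(7.44 × 7.36) = 7.44 + 0.114695 = 7.5547 m along the plane.

h_p = 7.55 m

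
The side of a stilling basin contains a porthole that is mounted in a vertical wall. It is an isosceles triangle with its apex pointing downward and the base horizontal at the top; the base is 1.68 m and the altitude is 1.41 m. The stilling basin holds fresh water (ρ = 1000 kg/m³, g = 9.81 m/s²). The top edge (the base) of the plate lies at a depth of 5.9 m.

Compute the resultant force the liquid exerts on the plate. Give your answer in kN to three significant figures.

F ≈ 74.0 kN

γ = ρg = 1000 × 9.81 = 9810 N/m³ = 9.81 kN/m³.
With the apex down, the centroid sits h/3 = 1.41/3 = 0.47 m below the base (the top edge), so the centroid depth is h_c = 5.9 + 0.47 = 6.37 m.
A = ½ × 1.68 × 1.41 = 1.1844 m².
Resultant F = γ·h_c·A = 9.81 × 6.37 × 1.1844 = 74.0128 kN.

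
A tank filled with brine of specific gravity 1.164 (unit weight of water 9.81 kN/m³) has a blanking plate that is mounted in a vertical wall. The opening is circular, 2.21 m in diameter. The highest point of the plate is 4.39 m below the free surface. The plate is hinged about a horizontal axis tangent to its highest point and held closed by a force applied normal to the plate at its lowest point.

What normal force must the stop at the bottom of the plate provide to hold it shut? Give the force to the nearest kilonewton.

γ = 1.164 × 9.81 = 11.41884 kN/m³.
The centroid is at the centre, 1.105 m below the top of the plate, so the centroid depth is h_c = 4.39 + 1.105 = 5.495 m.
A = π(1.105)² = 3.83596 m².
Resultant F = γ·h_c·A = 11.41884 × 5.495 × 3.83596 = 240.693 kN.
I_c = πr⁴/4 = π × 1.105⁴/4 = 1.17095 m⁴.
Centre of pressure: y_p = y_c + I_c/(y_c·A) = 5.495 + 1.17095/(5.495 × 3.83596) = 5.495 + 0.0555516 = 5.55055 m along the plane.
The resultant acts 1.105 + 0.0555516 = 1.16055 m (along the plate) below the hinge at the top edge, so the moment about the hinge is M = F × 1.16055 = 240.693 × 1.16055 = 279.336 kN·m.
A normal force at the bottom, 2.21 m from the hinge, must supply this moment: P = 279.336/2.21 = 126.396 kN.

P ≈ 126 kN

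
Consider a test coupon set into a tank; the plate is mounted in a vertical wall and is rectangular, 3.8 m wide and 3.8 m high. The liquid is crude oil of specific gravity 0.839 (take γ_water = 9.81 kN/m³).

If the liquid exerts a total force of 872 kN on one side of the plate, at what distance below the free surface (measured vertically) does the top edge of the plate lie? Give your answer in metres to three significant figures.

d_top ≈ 5.44 m

γ = 0.839 × 9.81 = 8.23059 kN/m³.
A = 3.8 × 3.8 = 14.44 m².
From F = γ·h_c·A, the centroid depth is h_c = 872/(8.23059 × 14.44) = 7.337 m.
The centroid lies 3.8/2 = 1.9 m below the top edge, so the top edge sits at h_top = 7.337 − 1.9 = 5.437 m below the surface.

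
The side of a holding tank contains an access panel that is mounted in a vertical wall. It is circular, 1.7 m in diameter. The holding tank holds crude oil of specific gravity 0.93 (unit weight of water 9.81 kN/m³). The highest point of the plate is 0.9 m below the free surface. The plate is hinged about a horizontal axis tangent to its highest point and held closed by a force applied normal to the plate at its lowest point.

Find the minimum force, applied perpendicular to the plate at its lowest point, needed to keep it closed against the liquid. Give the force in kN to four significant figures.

γ = 0.93 × 9.81 = 9.1233 kN/m³.
The centroid is at the centre, 0.85 m below the top of the plate, so the centroid depth is h_c = 0.9 + 0.85 = 1.75 m.
A = π(0.85)² = 2.2698 m².
Resultant F = γ·h_c·A = 9.1233 × 1.75 × 2.2698 = 36.2391 kN.
I_c = πr⁴/4 = π × 0.85⁴/4 = 0.409983 m⁴.
Centre of pressure: y_p = y_c + I_c/(y_c·A) = 1.75 + 0.409983/(1.75 × 2.2698) = 1.75 + 0.103214 = 1.85321 m along the plane.
The resultant acts 0.85 + 0.103214 = 0.953214 m (along the plate) below the hinge at the top edge, so the moment about the hinge is M = F × 0.953214 = 36.2391 × 0.953214 = 34.5436 kN·m.
A normal force at the bottom, 1.7 m from the hinge, must supply this moment: P = 34.5436/1.7 = 20.3198 kN.

P ≈ 20.32 kN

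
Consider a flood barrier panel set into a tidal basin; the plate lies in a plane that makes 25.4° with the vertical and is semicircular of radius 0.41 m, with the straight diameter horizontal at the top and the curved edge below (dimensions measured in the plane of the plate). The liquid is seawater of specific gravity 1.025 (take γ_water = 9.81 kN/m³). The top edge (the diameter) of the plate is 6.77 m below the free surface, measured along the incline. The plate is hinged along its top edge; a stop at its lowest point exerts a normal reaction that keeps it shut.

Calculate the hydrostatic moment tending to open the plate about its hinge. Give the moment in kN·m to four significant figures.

M ≈ 2.926 kN·m

γ = 1.025 × 9.81 = 10.05525 kN/m³.
The plate makes 25.4° with the vertical, i.e. θ = 90° − 25.4° = 64.6° to the horizontal. Measuring y along the incline from the free-surface line, vertical depth h = y·sinθ with sinθ = 0.903335.
The centroid of a semicircle lies 4r/(3π) = 0.174009 m from the diameter, here below the top edge, so y_c = 6.77 + 0.174009 = 6.94401 m and h_c = 6.94401 × 0.903335 = 6.27277 m.
A = πr²/2 = π × 0.41²/2 = 0.264051 m².
Resultant F = γ·h_c·A = 10.05525 × 6.27277 × 0.264051 = 16.6548 kN.
I_c = (π/8 − 8/(9π))·r⁴ = 0.109757 × 0.41⁴ = 0.00310147 m⁴.
Centre of pressure: y_p = y_c + I_c/(y_c·A) = 6.94401 + 0.00310147/(6.94401 × 0.264051) = 6.94401 + 0.00169149 = 6.9457 m along the plane.
The resultant acts 0.174009 + 0.00169149 = 0.1757 m (along the plate) below the hinge at the top edge, so the moment about the hinge is M = F × 0.1757 = 16.6548 × 0.1757 = 2.92625 kN·m.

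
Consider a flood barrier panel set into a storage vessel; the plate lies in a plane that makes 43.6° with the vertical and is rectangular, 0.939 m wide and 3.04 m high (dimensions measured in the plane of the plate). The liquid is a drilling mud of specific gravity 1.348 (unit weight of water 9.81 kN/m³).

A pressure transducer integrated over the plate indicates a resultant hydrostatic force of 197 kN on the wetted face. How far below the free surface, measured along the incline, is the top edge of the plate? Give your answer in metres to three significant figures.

γ = 1.348 × 9.81 = 13.22388 kN/m³.
A = 0.939 × 3.04 = 2.85456 m².
From F = γ·h_c·A, the centroid depth is h_c = 197/(13.22388 × 2.85456) = 5.21877 m.
The plate makes 43.6° with the vertical, i.e. θ = 90° − 43.6° = 46.4° to the horizontal. Measuring y along the incline from the free-surface line, vertical depth h = y·sinθ with sinθ = 0.724172.
Along the incline, y_c = h_c/sinθ = 5.21877/0.724172 = 7.20653 m.
The centroid lies 3.04/2 = 1.52 m below the top edge, so the top edge sits at y_top = 7.20653 − 1.52 = 5.68653 m along the incline.

y_top ≈ 5.69 m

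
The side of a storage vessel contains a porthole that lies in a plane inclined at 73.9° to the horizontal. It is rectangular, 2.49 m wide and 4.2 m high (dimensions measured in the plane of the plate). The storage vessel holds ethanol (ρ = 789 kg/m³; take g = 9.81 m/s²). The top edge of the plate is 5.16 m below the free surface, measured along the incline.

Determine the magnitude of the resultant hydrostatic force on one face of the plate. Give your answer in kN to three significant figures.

γ = ρg = 789 × 9.81 / 1000 = 7.74009 kN/m³.
Let θ = 73.9° be the plate's angle to the horizontal; measure y along the incline from where the plane meets the free surface. Vertical depth h = y·sinθ with sinθ = 0.960779.
The centroid lies 4.2/2 = 2.1 m below the top edge, so y_c = 5.16 + 2.1 = 7.26 m and h_c = 7.26 × 0.960779 = 6.97526 m.
A = 2.49 × 4.2 = 10.458 m².
Resultant F = γ·h_c·A = 7.74009 × 6.97526 × 10.458 = 564.618 kN.

F ≈ 565 kN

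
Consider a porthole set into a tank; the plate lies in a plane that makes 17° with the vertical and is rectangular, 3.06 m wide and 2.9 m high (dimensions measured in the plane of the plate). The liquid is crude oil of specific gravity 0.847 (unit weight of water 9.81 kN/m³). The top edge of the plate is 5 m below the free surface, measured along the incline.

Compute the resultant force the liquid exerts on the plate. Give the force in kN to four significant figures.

γ = 0.847 × 9.81 = 8.30907 kN/m³.
The plate makes 17° with the vertical, i.e. θ = 90° − 17° = 73° to the horizontal. Measuring y along the incline from the free-surface line, vertical depth h = y·sinθ with sinθ = 0.956305.
The centroid lies 2.9/2 = 1.45 m below the top edge, so y_c = 5 + 1.45 = 6.45 m and h_c = 6.45 × 0.956305 = 6.16817 m.
A = 3.06 × 2.9 = 8.874 m².
Resultant F = γ·h_c·A = 8.30907 × 6.16817 × 8.874 = 454.808 kN.

F ≈ 454.8 kN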